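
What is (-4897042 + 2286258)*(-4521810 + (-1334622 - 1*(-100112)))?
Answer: 15028508154880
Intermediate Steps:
(-4897042 + 2286258)*(-4521810 + (-1334622 - 1*(-100112))) = -2610784*(-4521810 + (-1334622 + 100112)) = -2610784*(-4521810 - 1234510) = -2610784*(-5756320) = 15028508154880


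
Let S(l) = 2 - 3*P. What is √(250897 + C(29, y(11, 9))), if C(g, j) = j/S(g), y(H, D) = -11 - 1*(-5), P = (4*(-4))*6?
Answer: √5275108990/145 ≈ 500.90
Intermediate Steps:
P = -96 (P = -16*6 = -96)
y(H, D) = -6 (y(H, D) = -11 + 5 = -6)
S(l) = 290 (S(l) = 2 - 3*(-96) = 2 + 288 = 290)
C(g, j) = j/290
√(250897 + C(29, y(11, 9))) = √(250897 + (1/290)*(-6)) = √(250897 - 3/145) = √(36380062/145) = √5275108990/145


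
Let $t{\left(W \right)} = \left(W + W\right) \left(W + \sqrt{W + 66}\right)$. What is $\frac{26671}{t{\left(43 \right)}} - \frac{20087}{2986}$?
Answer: $\frac{4868423}{5195640} - \frac{26671 \sqrt{109}}{149640} \approx -0.9238$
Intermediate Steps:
$t{\left(W \right)} = 2 W \left(W + \sqrt{66 + W}\right)$
$\frac{26671}{t{\left(43 \right)}} - \frac{20087}{2986} = \frac{26671}{2 \cdot 43 \left(43 + \sqrt{66 + 43}\right)} - \frac{20087}{2986} = \frac{26671}{2 \cdot 43 \left(43 + \sqrt{109}\right)} - \frac{20087}{2986} = \frac{26671}{3698 + 86 \sqrt{109}} - \frac{20087}{2986} = - \frac{20087}{2986} + \frac{26671}{3698 + 86 \sqrt{109}}$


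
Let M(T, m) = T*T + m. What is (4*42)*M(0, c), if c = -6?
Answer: -1008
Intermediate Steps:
M(T, m) = m + T² (M(T, m) = T² + m = m + T²)
(4*42)*M(0, c) = (4*42)*(-6 + 0²) = 168*(-6 + 0) = 168*(-6) = -1008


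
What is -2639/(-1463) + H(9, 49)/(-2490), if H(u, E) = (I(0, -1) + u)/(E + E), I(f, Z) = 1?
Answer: 9199345/5100018 ≈ 1.8038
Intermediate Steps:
H(u, E) = (1 + u)/(2*E) (H(u, E) = (1 + u)/(E + E) = (1 + u)/((2*E)) = (1 + u)*(1/(2*E)) = (1 + u)/(2*E))
-2639/(-1463) + H(9, 49)/(-2490) = -2639/(-1463) + ((½)*(1 + 9)/49)/(-2490) = -2639*(-1/1463) + ((½)*(1/49)*10)*(-1/2490) = 377/209 + (5/49)*(-1/2490) = 377/209 - 1/24402 = 9199345/5100018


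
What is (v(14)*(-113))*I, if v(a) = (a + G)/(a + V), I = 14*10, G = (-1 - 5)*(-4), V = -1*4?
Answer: -60116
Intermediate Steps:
V = -4
G = 24 (G = -6*(-4) = 24)
I = 140
v(a) = (24 + a)/(-4 + a) (v(a) = (a + 24)/(a - 4) = (24 + a)/(-4 + a))
(v(14)*(-113))*I = (((24 + 14)/(-4 + 14))*(-113))*140 = ((38/10)*(-113))*140 = (((⅒)*38)*(-113))*140 = ((19/5)*(-113))*140 = -2147/5*140 = -60116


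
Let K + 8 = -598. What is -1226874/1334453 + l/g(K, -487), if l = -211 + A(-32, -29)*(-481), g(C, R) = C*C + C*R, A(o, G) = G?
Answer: -397148546789/441942810087 ≈ -0.89864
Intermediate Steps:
K = -606 (K = -8 - 598 = -606)
g(C, R) = C**2 + C*R
l = 13738 (l = -211 - 29*(-481) = -211 + 13949 = 13738)
-1226874/1334453 + l/g(K, -487) = -1226874/1334453 + 13738/((-606*(-606 - 487))) = -1226874*1/1334453 + 13738/((-606*(-1093))) = -1226874/1334453 + 13738/662358 = -1226874/1334453 + 13738*(1/662358) = -1226874/1334453 + 6869/331179 = -397148546789/441942810087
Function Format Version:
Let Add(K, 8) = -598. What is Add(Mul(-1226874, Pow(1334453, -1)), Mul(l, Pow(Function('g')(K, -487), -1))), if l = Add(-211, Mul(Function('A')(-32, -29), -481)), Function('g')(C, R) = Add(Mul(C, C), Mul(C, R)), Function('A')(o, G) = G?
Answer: Rational(-397148546789, 441942810087) ≈ -0.89864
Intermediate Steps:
K = -606 (K = Add(-8, -598) = -606)
Function('g')(C, R) = Add(Pow(C, 2), Mul(C, R))
l = 13738 (l = Add(-211, Mul(-29, -481)) = Add(-211, 13949) = 13738)
Add(Mul(-1226874, Pow(1334453, -1)), Mul(l, Pow(Function('g')(K, -487), -1))) = Add(Mul(-1226874, Pow(1334453, -1)), Mul(13738, Pow(Mul(-606, Add(-606, -487)), -1))) = Add(Mul(-1226874, Rational(1, 1334453)), Mul(13738, Pow(Mul(-606, -1093), -1))) = Add(Rational(-1226874, 1334453), Mul(13738, Pow(662358, -1))) = Add(Rational(-1226874, 1334453), Mul(13738, Rational(1, 662358))) = Add(Rational(-1226874, 1334453), Rational(6869, 331179)) = Rational(-397148546789, 441942810087)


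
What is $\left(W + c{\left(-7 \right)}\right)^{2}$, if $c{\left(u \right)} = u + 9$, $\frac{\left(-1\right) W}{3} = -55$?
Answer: $27889$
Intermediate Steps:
$W = 165$ ($W = \left(-3\right) \left(-55\right) = 165$)
$c{\left(u \right)} = 9 + u$
$\left(W + c{\left(-7 \right)}\right)^{2} = \left(165 + \left(9 - 7\right)\right)^{2} = \left(165 + 2\right)^{2} = 167^{2} = 27889$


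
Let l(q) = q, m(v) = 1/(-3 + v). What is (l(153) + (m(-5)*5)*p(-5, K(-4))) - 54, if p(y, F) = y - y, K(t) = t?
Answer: 99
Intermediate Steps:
p(y, F) = 0
(l(153) + (m(-5)*5)*p(-5, K(-4))) - 54 = (153 + (5/(-3 - 5))*0) - 54 = (153 + (5/(-8))*0) - 54 = (153 - 1/8*5*0) - 54 = (153 - 5/8*0) - 54 = (153 + 0) - 54 = 153 - 54 = 99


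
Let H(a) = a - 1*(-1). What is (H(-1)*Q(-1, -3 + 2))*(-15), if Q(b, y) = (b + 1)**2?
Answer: 0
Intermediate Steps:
Q(b, y) = (1 + b)**2
H(a) = 1 + a (H(a) = a + 1 = 1 + a)
(H(-1)*Q(-1, -3 + 2))*(-15) = ((1 - 1)*(1 - 1)**2)*(-15) = (0*0**2)*(-15) = (0*0)*(-15) = 0*(-15) = 0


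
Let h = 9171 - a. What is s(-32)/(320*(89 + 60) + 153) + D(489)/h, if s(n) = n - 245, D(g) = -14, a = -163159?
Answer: -24202536/4121530445 ≈ -0.0058722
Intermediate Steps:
s(n) = -245 + n
h = 172330 (h = 9171 - 1*(-163159) = 9171 + 163159 = 172330)
s(-32)/(320*(89 + 60) + 153) + D(489)/h = (-245 - 32)/(320*(89 + 60) + 153) - 14/172330 = -277/(320*149 + 153) - 14*1/172330 = -277/(47680 + 153) - 7/86165 = -277/47833 - 7/86165 = -24202536/4121530445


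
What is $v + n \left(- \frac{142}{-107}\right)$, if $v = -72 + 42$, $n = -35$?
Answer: $- \frac{8180}{107} \approx -76.449$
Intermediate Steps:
$v = -30$
$v + n \left(- \frac{142}{-107}\right) = -30 - 35 \left(- \frac{142}{-107}\right) = -30 - 35 \left(\left(-142\right) \left(- \frac{1}{107}\right)\right) = -30 - \frac{4970}{107} = - \frac{8180}{107}$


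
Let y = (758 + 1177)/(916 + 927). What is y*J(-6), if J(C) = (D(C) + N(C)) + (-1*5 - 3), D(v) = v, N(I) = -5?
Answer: -1935/97 ≈ -19.948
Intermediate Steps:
J(C) = -13 + C (J(C) = (C - 5) + (-1*5 - 3) = (-5 + C) + (-5 - 3) = (-5 + C) - 8 = -13 + C)
y = 1935/1843 ≈ 1.0499
y*J(-6) = 1935*(-13 - 6)/1843 = (1935/1843)*(-19) = -1935/97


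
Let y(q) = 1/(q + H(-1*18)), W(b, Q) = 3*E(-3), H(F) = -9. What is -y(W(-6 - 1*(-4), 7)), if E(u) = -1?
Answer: 1/12 ≈ 0.083333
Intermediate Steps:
W(b, Q) = -3 (W(b, Q) = 3*(-1) = -3)
y(q) = 1/(-9 + q) (y(q) = 1/(q - 9) = 1/(-9 + q))
-y(W(-6 - 1*(-4), 7)) = -1/(-9 - 3) = -1/(-12) = -1*(-1/12) = 1/12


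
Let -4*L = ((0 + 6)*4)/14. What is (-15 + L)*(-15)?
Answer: 1620/7 ≈ 231.43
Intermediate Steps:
L = -3/7 (L = -(0 + 6)*4/(4*14) = -6*4/(4*14) = -6/14 = -¼*12/7 = -3/7 ≈ -0.42857)
(-15 + L)*(-15) = (-15 - 3/7)*(-15) = -108/7*(-15) = 1620/7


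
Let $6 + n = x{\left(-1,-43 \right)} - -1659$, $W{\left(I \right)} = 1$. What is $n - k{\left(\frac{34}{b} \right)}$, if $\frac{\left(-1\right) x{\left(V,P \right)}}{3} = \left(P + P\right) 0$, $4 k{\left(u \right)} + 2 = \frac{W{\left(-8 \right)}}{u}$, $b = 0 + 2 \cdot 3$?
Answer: $\frac{112435}{68} \approx 1653.5$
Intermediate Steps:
$b = 6$ ($b = 0 + 6 = 6$)
$k{\left(u \right)} = - \frac{1}{2} + \frac{1}{4 u}$ ($k{\left(u \right)} = - \frac{1}{2} + \frac{1 \frac{1}{u}}{4} = - \frac{1}{2} + \frac{1}{4 u}$)
$x{\left(V,P \right)} = 0$ ($x{\left(V,P \right)} = - 3 \left(P + P\right) 0 = - 3 \cdot 2 P 0 = \left(-3\right) 0 = 0$)
$n = 1653$ ($n = -6 + \left(0 - -1659\right) = -6 + \left(0 + 1659\right) = -6 + 1659 = 1653$)
$n - k{\left(\frac{34}{b} \right)} = 1653 - \frac{1 - 2 \cdot \frac{34}{6}}{4 \cdot \frac{34}{6}} = 1653 - \frac{1 - 2 \cdot 34 \cdot \frac{1}{6}}{4 \cdot 34 \cdot \frac{1}{6}} = 1653 - \frac{1 - \frac{34}{3}}{4 \cdot \frac{17}{3}} = 1653 - \frac{1}{4} \cdot \frac{3}{17} \left(1 - \frac{34}{3}\right) = 1653 - \frac{1}{4} \cdot \frac{3}{17} \left(- \frac{31}{3}\right) = 1653 - - \frac{31}{68} = 1653 + \frac{31}{68} = \frac{112435}{68}$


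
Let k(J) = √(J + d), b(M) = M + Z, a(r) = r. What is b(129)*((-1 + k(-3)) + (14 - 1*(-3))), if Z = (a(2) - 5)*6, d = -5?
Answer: 1776 + 222*I*√2 ≈ 1776.0 + 313.96*I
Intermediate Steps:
Z = -18 (Z = (2 - 5)*6 = -3*6 = -18)
b(M) = -18 + M (b(M) = M - 18 = -18 + M)
k(J) = √(-5 + J) (k(J) = √(J - 5) = √(-5 + J))
b(129)*((-1 + k(-3)) + (14 - 1*(-3))) = (-18 + 129)*((-1 + √(-5 - 3)) + (14 - 1*(-3))) = 111*((-1 + √(-8)) + (14 + 3)) = 111*((-1 + 2*I*√2) + 17) = 111*(16 + 2*I*√2) = 1776 + 222*I*√2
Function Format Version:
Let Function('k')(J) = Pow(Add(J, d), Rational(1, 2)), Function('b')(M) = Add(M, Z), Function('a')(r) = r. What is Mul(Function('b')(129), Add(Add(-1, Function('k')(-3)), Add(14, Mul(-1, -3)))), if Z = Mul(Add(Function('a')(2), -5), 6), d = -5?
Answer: Add(1776, Mul(222, I, Pow(2, Rational(1, 2)))) ≈ Add(1776.0, Mul(313.96, I))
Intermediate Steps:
Z = -18 (Z = Mul(Add(2, -5), 6) = Mul(-3, 6) = -18)
Function('b')(M) = Add(-18, M) (Function('b')(M) = Add(M, -18) = Add(-18, M))
Function('k')(J) = Pow(Add(-5, J), Rational(1, 2)) (Function('k')(J) = Pow(Add(J, -5), Rational(1, 2)) = Pow(Add(-5, J), Rational(1, 2)))
Mul(Function('b')(129), Add(Add(-1, Function('k')(-3)), Add(14, Mul(-1, -3)))) = Mul(Add(-18, 129), Add(Add(-1, Pow(Add(-5, -3), Rational(1, 2))), Add(14, Mul(-1, -3)))) = Mul(111, Add(Add(-1, Pow(-8, Rational(1, 2))), Add(14, 3))) = Mul(111, Add(Add(-1, Mul(2, I, Pow(2, Rational(1, 2)))), 17)) = Mul(111, Add(16, Mul(2, I, Pow(2, Rational(1, 2))))) = Add(1776, Mul(222, I, Pow(2, Rational(1, 2))))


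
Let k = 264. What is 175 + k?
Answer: 439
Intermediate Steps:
175 + k = 175 + 264 = 439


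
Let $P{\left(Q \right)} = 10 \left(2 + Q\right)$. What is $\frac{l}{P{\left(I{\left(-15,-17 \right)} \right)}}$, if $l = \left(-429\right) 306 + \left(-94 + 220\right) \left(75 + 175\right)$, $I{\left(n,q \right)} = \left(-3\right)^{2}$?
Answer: $- \frac{49887}{55} \approx -907.04$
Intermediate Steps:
$I{\left(n,q \right)} = 9$
$P{\left(Q \right)} = 20 + 10 Q$
$l = -99774$ ($l = -131274 + 126 \cdot 250 = -131274 + 31500 = -99774$)
$\frac{l}{P{\left(I{\left(-15,-17 \right)} \right)}} = - \frac{99774}{20 + 10 \cdot 9} = - \frac{99774}{20 + 90} = - \frac{99774}{110} = \left(-99774\right) \frac{1}{110} = - \frac{49887}{55}$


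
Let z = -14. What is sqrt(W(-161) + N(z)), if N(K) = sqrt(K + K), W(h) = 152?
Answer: sqrt(152 + 2*I*sqrt(7)) ≈ 12.331 + 0.2146*I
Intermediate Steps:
N(K) = sqrt(2)*sqrt(K) (N(K) = sqrt(2*K) = sqrt(2)*sqrt(K))
sqrt(W(-161) + N(z)) = sqrt(152 + sqrt(2)*sqrt(-14)) = sqrt(152 + sqrt(2)*(I*sqrt(14))) = sqrt(152 + 2*I*sqrt(7))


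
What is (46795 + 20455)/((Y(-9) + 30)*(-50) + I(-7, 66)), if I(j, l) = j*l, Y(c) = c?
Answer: -33625/756 ≈ -44.478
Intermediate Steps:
(46795 + 20455)/((Y(-9) + 30)*(-50) + I(-7, 66)) = (46795 + 20455)/((-9 + 30)*(-50) - 7*66) = 67250/(21*(-50) - 462) = 67250/(-1050 - 462) = 67250/(-1512) = 67250*(-1/1512) = -33625/756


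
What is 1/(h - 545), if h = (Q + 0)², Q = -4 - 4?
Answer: -1/481 ≈ -0.0020790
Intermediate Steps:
Q = -8
h = 64 (h = (-8 + 0)² = (-8)² = 64)
1/(h - 545) = 1/(64 - 545) = 1/(-481) = -1/481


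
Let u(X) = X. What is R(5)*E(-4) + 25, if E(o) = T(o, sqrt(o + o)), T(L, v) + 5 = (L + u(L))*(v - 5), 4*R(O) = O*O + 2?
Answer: 1045/4 - 108*I*sqrt(2) ≈ 261.25 - 152.74*I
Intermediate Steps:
R(O) = 1/2 + O**2/4 (R(O) = (O*O + 2)/4 = (O**2 + 2)/4 = (2 + O**2)/4 = 1/2 + O**2/4)
T(L, v) = -5 + 2*L*(-5 + v) (T(L, v) = -5 + (L + L)*(v - 5) = -5 + (2*L)*(-5 + v) = -5 + 2*L*(-5 + v))
E(o) = -5 - 10*o + 2*sqrt(2)*o**(3/2) (E(o) = -5 - 10*o + 2*o*sqrt(o + o) = -5 - 10*o + 2*o*sqrt(2*o) = -5 - 10*o + 2*o*(sqrt(2)*sqrt(o)) = -5 - 10*o + 2*sqrt(2)*o**(3/2))
R(5)*E(-4) + 25 = (1/2 + (1/4)*5**2)*(-5 - 10*(-4) + 2*sqrt(2)*(-4)**(3/2)) + 25 = (1/2 + (1/4)*25)*(-5 + 40 + 2*sqrt(2)*(-8*I)) + 25 = (1/2 + 25/4)*(-5 + 40 - 16*I*sqrt(2)) + 25 = 27*(35 - 16*I*sqrt(2))/4 + 25 = (945/4 - 108*I*sqrt(2)) + 25 = 1045/4 - 108*I*sqrt(2)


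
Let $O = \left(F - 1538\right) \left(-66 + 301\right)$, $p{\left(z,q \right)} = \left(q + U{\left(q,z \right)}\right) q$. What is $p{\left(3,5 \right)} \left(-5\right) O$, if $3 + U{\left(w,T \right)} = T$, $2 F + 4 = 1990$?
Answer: $16009375$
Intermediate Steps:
$F = 993$ ($F = -2 + \frac{1}{2} \cdot 1990 = -2 + 995 = 993$)
$U{\left(w,T \right)} = -3 + T$
$p{\left(z,q \right)} = q \left(-3 + q + z\right)$ ($p{\left(z,q \right)} = \left(q + \left(-3 + z\right)\right) q = \left(-3 + q + z\right) q = q \left(-3 + q + z\right)$)
$O = -128075$ ($O = \left(993 - 1538\right) \left(-66 + 301\right) = \left(-545\right) 235 = -128075$)
$p{\left(3,5 \right)} \left(-5\right) O = 5 \left(-3 + 5 + 3\right) \left(-5\right) \left(-128075\right) = 5 \cdot 5 \left(-5\right) \left(-128075\right) = 25 \left(-5\right) \left(-128075\right) = \left(-125\right) \left(-128075\right) = 16009375$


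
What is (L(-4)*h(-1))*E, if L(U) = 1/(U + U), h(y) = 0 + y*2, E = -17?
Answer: -17/4 ≈ -4.2500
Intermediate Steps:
h(y) = 2*y (h(y) = 0 + 2*y = 2*y)
L(U) = 1/(2*U)
(L(-4)*h(-1))*E = (((½)/(-4))*(2*(-1)))*(-17) = (((½)*(-¼))*(-2))*(-17) = -⅛*(-2)*(-17) = (¼)*(-17) = -17/4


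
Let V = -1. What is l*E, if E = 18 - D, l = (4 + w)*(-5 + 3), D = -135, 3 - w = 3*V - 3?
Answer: -3978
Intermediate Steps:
w = 9 (w = 3 - (3*(-1) - 3) = 3 - (-3 - 3) = 3 - 1*(-6) = 3 + 6 = 9)
l = -26 (l = (4 + 9)*(-5 + 3) = 13*(-2) = -26)
E = 153 (E = 18 - 1*(-135) = 18 + 135 = 153)
l*E = -26*153 = -3978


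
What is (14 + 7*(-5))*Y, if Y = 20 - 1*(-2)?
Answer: -462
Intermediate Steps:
Y = 22 (Y = 20 + 2 = 22)
(14 + 7*(-5))*Y = (14 + 7*(-5))*22 = (14 - 35)*22 = -21*22 = -462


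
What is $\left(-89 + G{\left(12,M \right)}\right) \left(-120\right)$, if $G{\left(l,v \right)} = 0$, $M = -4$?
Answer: $10680$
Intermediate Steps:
$\left(-89 + G{\left(12,M \right)}\right) \left(-120\right) = \left(-89 + 0\right) \left(-120\right) = \left(-89\right) \left(-120\right) = 10680$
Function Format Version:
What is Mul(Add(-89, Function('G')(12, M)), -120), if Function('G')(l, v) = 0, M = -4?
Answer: 10680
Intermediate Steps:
Mul(Add(-89, Function('G')(12, M)), -120) = Mul(Add(-89, 0), -120) = Mul(-89, -120) = 10680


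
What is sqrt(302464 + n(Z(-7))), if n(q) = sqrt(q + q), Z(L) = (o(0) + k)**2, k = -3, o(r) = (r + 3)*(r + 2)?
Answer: sqrt(302464 + 3*sqrt(2)) ≈ 549.97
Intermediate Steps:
o(r) = (2 + r)*(3 + r) (o(r) = (3 + r)*(2 + r) = (2 + r)*(3 + r))
Z(L) = 9 (Z(L) = ((6 + 0**2 + 5*0) - 3)**2 = ((6 + 0 + 0) - 3)**2 = (6 - 3)**2 = 3**2 = 9)
n(q) = sqrt(2)*sqrt(q) (n(q) = sqrt(2*q) = sqrt(2)*sqrt(q))
sqrt(302464 + n(Z(-7))) = sqrt(302464 + sqrt(2)*sqrt(9)) = sqrt(302464 + sqrt(2)*3) = sqrt(302464 + 3*sqrt(2))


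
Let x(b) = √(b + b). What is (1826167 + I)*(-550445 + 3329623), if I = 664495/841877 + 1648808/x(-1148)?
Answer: 4272732324753637812/841877 - 163654675708*I*√574/41 ≈ 5.0752e+12 - 9.5631e+10*I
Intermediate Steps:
x(b) = √2*√b (x(b) = √(2*b) = √2*√b)
I = 664495/841877 - 58886*I*√574/41 (I = 664495/841877 + 1648808/((√2*√(-1148))) = 664495*(1/841877) + 1648808/((√2*(2*I*√287))) = 664495/841877 + 1648808/((2*I*√574)) = 664495/841877 + 1648808*(-I*√574/1148) = 664495/841877 - 58886*I*√574/41 ≈ 0.7893 - 34410.0*I)
(1826167 + I)*(-550445 + 3329623) = (1826167 + (664495/841877 - 58886*I*√574/41))*(-550445 + 3329623) = (1537408659954/841877 - 58886*I*√574/41)*2779178 = 4272732324753637812/841877 - 163654675708*I*√574/41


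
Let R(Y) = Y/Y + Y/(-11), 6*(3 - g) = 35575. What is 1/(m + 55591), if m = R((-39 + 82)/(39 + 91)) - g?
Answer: 2145/131956403 ≈ 1.6255e-5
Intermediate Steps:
g = -35557/6 (g = 3 - 1/6*35575 = 3 - 35575/6 = -35557/6 ≈ -5926.2)
R(Y) = 1 - Y/11 (R(Y) = 1 + Y*(-1/11) = 1 - Y/11)
m = 12713708/2145 (m = (1 - (-39 + 82)/(11*(39 + 91))) - 1*(-35557/6) = (1 - 43/(11*130)) + 35557/6 = (1 - 1/11*43/130) + 35557/6 = (1 - 43/1430) + 35557/6 = 1387/1430 + 35557/6 = 12713708/2145 ≈ 5927.1)
1/(m + 55591) = 1/(12713708/2145 + 55591) = 1/(131956403/2145) = 2145/131956403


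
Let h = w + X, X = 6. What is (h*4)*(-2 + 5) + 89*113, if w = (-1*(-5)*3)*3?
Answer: 10669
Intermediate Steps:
w = 45 (w = (5*3)*3 = 15*3 = 45)
h = 51 (h = 45 + 6 = 51)
(h*4)*(-2 + 5) + 89*113 = (51*4)*(-2 + 5) + 89*113 = 204*3 + 10057 = 612 + 10057 = 10669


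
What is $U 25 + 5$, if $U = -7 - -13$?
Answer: $155$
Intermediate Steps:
$U = 6$ ($U = -7 + 13 = 6$)
$U 25 + 5 = 6 \cdot 25 + 5 = 150 + 5 = 155$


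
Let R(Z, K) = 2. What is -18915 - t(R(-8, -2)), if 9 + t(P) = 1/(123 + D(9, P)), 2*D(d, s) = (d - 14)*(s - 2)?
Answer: -2325439/123 ≈ -18906.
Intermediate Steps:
D(d, s) = (-14 + d)*(-2 + s)/2 (D(d, s) = ((d - 14)*(s - 2))/2 = ((-14 + d)*(-2 + s))/2 = (-14 + d)*(-2 + s)/2)
t(P) = -9 + 1/(128 - 5*P/2) (t(P) = -9 + 1/(123 + (14 - 1*9 - 7*P + (½)*9*P)) = -9 + 1/(123 + (14 - 9 - 7*P + 9*P/2)) = -9 + 1/(123 + (5 - 5*P/2)) = -9 + 1/(128 - 5*P/2))
-18915 - t(R(-8, -2)) = -18915 - (2302 - 45*2)/(-256 + 5*2) = -18915 - (2302 - 90)/(-256 + 10) = -18915 - 2212/(-246) = -18915 - (-1)*2212/246 = -18915 - 1*(-1106/123) = -18915 + 1106/123 = -2325439/123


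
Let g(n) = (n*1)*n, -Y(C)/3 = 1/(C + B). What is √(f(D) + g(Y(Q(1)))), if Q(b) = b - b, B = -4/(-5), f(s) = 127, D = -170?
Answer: √2257/4 ≈ 11.877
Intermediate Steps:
B = ⅘ (B = -4*(-⅕) = ⅘ ≈ 0.80000)
Q(b) = 0
Y(C) = -3/(⅘ + C) (Y(C) = -3/(C + ⅘) = -3/(⅘ + C))
g(n) = n² (g(n) = n*n = n²)
√(f(D) + g(Y(Q(1)))) = √(127 + (-15/(4 + 5*0))²) = √(127 + (-15/(4 + 0))²) = √(127 + (-15/4)²) = √(127 + 225/16) = √(2257/16) = √2257/4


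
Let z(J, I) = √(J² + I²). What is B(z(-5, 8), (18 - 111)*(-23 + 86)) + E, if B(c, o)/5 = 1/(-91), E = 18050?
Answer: 1642545/91 ≈ 18050.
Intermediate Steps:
z(J, I) = √(I² + J²)
B(c, o) = -5/91 (B(c, o) = 5/(-91) = 5*(-1/91) = -5/91)
B(z(-5, 8), (18 - 111)*(-23 + 86)) + E = -5/91 + 18050 = 1642545/91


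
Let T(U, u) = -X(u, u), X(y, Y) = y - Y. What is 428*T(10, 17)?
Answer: 0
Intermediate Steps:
T(U, u) = 0 (T(U, u) = -(u - u) = -1*0 = 0)
428*T(10, 17) = 428*0 = 0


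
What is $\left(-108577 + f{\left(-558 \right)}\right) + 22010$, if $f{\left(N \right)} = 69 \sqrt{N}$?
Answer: $-86567 + 207 i \sqrt{62} \approx -86567.0 + 1629.9 i$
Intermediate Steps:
$\left(-108577 + f{\left(-558 \right)}\right) + 22010 = \left(-108577 + 69 \sqrt{-558}\right) + 22010 = \left(-108577 + 69 \cdot 3 i \sqrt{62}\right) + 22010 = \left(-108577 + 207 i \sqrt{62}\right) + 22010 = -86567 + 207 i \sqrt{62}$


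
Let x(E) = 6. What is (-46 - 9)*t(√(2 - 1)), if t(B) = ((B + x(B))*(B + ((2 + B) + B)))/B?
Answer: -1925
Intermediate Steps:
t(B) = (2 + 3*B)*(6 + B)/B (t(B) = ((B + 6)*(B + ((2 + B) + B)))/B = ((6 + B)*(B + (2 + 2*B)))/B = ((6 + B)*(2 + 3*B))/B = ((2 + 3*B)*(6 + B))/B = (2 + 3*B)*(6 + B)/B)
(-46 - 9)*t(√(2 - 1)) = (-46 - 9)*(20 + 3*√(2 - 1) + 12/(√(2 - 1))) = -55*(20 + 3*√1 + 12/(√1)) = -55*(20 + 3*1 + 12/1) = -55*(20 + 3 + 12*1) = -55*(20 + 3 + 12) = -55*35 = -1925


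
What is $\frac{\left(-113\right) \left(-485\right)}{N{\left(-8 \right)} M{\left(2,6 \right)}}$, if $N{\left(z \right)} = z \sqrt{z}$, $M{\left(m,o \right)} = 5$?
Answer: $\frac{10961 i \sqrt{2}}{32} \approx 484.41 i$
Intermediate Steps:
$N{\left(z \right)} = z^{\frac{3}{2}}$
$\frac{\left(-113\right) \left(-485\right)}{N{\left(-8 \right)} M{\left(2,6 \right)}} = \frac{\left(-113\right) \left(-485\right)}{\left(-8\right)^{\frac{3}{2}} \cdot 5} = \frac{54805}{- 16 i \sqrt{2} \cdot 5} = \frac{54805}{\left(-80\right) i \sqrt{2}} = 54805 \frac{i \sqrt{2}}{160} = \frac{10961 i \sqrt{2}}{32}$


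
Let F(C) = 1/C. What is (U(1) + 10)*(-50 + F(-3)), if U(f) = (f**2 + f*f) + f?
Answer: -1963/3 ≈ -654.33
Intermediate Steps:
U(f) = f + 2*f**2 (U(f) = (f**2 + f**2) + f = 2*f**2 + f = f + 2*f**2)
(U(1) + 10)*(-50 + F(-3)) = (1*(1 + 2*1) + 10)*(-50 + 1/(-3)) = (1*(1 + 2) + 10)*(-50 - 1/3) = (1*3 + 10)*(-151/3) = (3 + 10)*(-151/3) = 13*(-151/3) = -1963/3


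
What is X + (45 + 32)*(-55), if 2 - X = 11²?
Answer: -4354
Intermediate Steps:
X = -119 (X = 2 - 1*11² = 2 - 1*121 = 2 - 121 = -119)
X + (45 + 32)*(-55) = -119 + (45 + 32)*(-55) = -119 + 77*(-55) = -119 - 4235 = -4354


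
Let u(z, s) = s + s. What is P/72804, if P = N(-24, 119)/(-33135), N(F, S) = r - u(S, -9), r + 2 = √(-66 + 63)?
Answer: -4/603090135 - I*√3/2412360540 ≈ -6.6325e-9 - 7.1799e-10*I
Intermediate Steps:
u(z, s) = 2*s
r = -2 + I*√3 (r = -2 + √(-66 + 63) = -2 + √(-3) = -2 + I*√3 ≈ -2.0 + 1.732*I)
N(F, S) = 16 + I*√3 (N(F, S) = (-2 + I*√3) - 2*(-9) = (-2 + I*√3) - 1*(-18) = (-2 + I*√3) + 18 = 16 + I*√3)
P = -16/33135 - I*√3/33135 (P = (16 + I*√3)/(-33135) = (16 + I*√3)*(-1/33135) = -16/33135 - I*√3/33135 ≈ -0.00048287 - 5.2273e-5*I)
P/72804 = (-16/33135 - I*√3/33135)/72804 = (-16/33135 - I*√3/33135)*(1/72804) = -4/603090135 - I*√3/2412360540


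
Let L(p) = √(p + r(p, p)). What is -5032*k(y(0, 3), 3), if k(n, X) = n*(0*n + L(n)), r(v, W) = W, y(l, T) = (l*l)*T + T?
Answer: -15096*√6 ≈ -36978.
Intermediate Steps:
y(l, T) = T + T*l² (y(l, T) = l²*T + T = T*l² + T = T + T*l²)
L(p) = √2*√p (L(p) = √(p + p) = √(2*p) = √2*√p)
k(n, X) = √2*n^(3/2) (k(n, X) = n*(0*n + √2*√n) = n*(0 + √2*√n) = n*(√2*√n) = √2*n^(3/2))
-5032*k(y(0, 3), 3) = -5032*√2*(3*(1 + 0²))^(3/2) = -5032*√2*(3*(1 + 0))^(3/2) = -5032*√2*(3*1)^(3/2) = -5032*√2*3^(3/2) = -5032*√2*3*√3 = -15096*√6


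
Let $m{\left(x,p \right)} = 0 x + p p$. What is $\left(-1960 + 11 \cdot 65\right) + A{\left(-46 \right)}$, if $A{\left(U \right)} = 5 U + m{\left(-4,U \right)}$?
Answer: $641$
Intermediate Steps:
$m{\left(x,p \right)} = p^{2}$ ($m{\left(x,p \right)} = 0 + p^{2} = p^{2}$)
$A{\left(U \right)} = U^{2} + 5 U$ ($A{\left(U \right)} = 5 U + U^{2} = U^{2} + 5 U$)
$\left(-1960 + 11 \cdot 65\right) + A{\left(-46 \right)} = \left(-1960 + 11 \cdot 65\right) - 46 \left(5 - 46\right) = \left(-1960 + 715\right) - -1886 = -1245 + 1886 = 641$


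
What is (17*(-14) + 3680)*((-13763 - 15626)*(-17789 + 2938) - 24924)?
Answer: 1502195897830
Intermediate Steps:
(17*(-14) + 3680)*((-13763 - 15626)*(-17789 + 2938) - 24924) = (-238 + 3680)*(-29389*(-14851) - 24924) = 3442*(436456039 - 24924) = 3442*436431115 = 1502195897830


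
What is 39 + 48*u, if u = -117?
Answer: -5577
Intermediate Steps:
39 + 48*u = 39 + 48*(-117) = 39 - 5616 = -5577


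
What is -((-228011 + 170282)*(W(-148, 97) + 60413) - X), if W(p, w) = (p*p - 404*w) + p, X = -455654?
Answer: 2480794495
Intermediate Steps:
W(p, w) = p + p² - 404*w (W(p, w) = (p² - 404*w) + p = p + p² - 404*w)
-((-228011 + 170282)*(W(-148, 97) + 60413) - X) = -((-228011 + 170282)*((-148 + (-148)² - 404*97) + 60413) - 1*(-455654)) = -(-57729*((-148 + 21904 - 39188) + 60413) + 455654) = -(-57729*(-17432 + 60413) + 455654) = -(-57729*42981 + 455654) = -(-2481250149 + 455654) = -1*(-2480794495) = 2480794495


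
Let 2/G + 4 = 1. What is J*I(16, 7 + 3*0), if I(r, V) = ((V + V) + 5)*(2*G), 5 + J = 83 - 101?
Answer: 1748/3 ≈ 582.67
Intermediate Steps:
G = -⅔ (G = 2/(-4 + 1) = 2/(-3) = 2*(-⅓) = -⅔ ≈ -0.66667)
J = -23 (J = -5 + (83 - 101) = -5 - 18 = -23)
I(r, V) = -20/3 - 8*V/3 (I(r, V) = ((V + V) + 5)*(2*(-⅔)) = (2*V + 5)*(-4/3) = (5 + 2*V)*(-4/3) = -20/3 - 8*V/3)
J*I(16, 7 + 3*0) = -23*(-20/3 - 8*(7 + 3*0)/3) = -23*(-20/3 - 8*(7 + 0)/3) = -23*(-20/3 - 8/3*7) = -23*(-20/3 - 56/3) = -23*(-76/3) = 1748/3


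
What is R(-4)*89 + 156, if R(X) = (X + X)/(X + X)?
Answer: 245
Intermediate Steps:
R(X) = 1 (R(X) = (2*X)/((2*X)) = (2*X)*(1/(2*X)) = 1)
R(-4)*89 + 156 = 1*89 + 156 = 89 + 156 = 245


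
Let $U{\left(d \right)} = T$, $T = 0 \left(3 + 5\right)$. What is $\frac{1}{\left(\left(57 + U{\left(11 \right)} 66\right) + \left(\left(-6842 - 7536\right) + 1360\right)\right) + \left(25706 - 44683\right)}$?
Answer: $- \frac{1}{31938} \approx -3.1311 \cdot 10^{-5}$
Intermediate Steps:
$T = 0$ ($T = 0 \cdot 8 = 0$)
$U{\left(d \right)} = 0$
$\frac{1}{\left(\left(57 + U{\left(11 \right)} 66\right) + \left(\left(-6842 - 7536\right) + 1360\right)\right) + \left(25706 - 44683\right)} = \frac{1}{\left(\left(57 + 0 \cdot 66\right) + \left(\left(-6842 - 7536\right) + 1360\right)\right) + \left(25706 - 44683\right)} = \frac{1}{\left(\left(57 + 0\right) + \left(-14378 + 1360\right)\right) + \left(25706 - 44683\right)} = \frac{1}{\left(57 - 13018\right) - 18977} = \frac{1}{-12961 - 18977} = \frac{1}{-31938} = - \frac{1}{31938}$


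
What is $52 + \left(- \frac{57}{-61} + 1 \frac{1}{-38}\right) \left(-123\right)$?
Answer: $- \frac{138379}{2318} \approx -59.698$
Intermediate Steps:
$52 + \left(- \frac{57}{-61} + 1 \frac{1}{-38}\right) \left(-123\right) = 52 + \left(\left(-57\right) \left(- \frac{1}{61}\right) + 1 \left(- \frac{1}{38}\right)\right) \left(-123\right) = 52 + \left(\frac{57}{61} - \frac{1}{38}\right) \left(-123\right) = 52 + \frac{2105}{2318} \left(-123\right) = 52 - \frac{258915}{2318} = - \frac{138379}{2318}$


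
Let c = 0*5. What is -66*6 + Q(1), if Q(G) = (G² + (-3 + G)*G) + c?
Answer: -397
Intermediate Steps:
c = 0
Q(G) = G² + G*(-3 + G) (Q(G) = (G² + (-3 + G)*G) + 0 = (G² + G*(-3 + G)) + 0 = G² + G*(-3 + G))
-66*6 + Q(1) = -66*6 + 1*(-3 + 2*1) = -396 + 1*(-3 + 2) = -396 + 1*(-1) = -396 - 1 = -397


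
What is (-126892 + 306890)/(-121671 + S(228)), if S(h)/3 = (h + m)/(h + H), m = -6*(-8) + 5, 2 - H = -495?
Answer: -65249275/44105316 ≈ -1.4794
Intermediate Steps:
H = 497 (H = 2 - 1*(-495) = 2 + 495 = 497)
m = 53 (m = 48 + 5 = 53)
S(h) = 3*(53 + h)/(497 + h) (S(h) = 3*((h + 53)/(h + 497)) = 3*((53 + h)/(497 + h)) = 3*(53 + h)/(497 + h))
(-126892 + 306890)/(-121671 + S(228)) = (-126892 + 306890)/(-121671 + 3*(53 + 228)/(497 + 228)) = 179998/(-121671 + 3*281/725) = 179998/(-121671 + 3*(1/725)*281) = 179998/(-121671 + 843/725) = 179998/(-88210632/725) = 179998*(-725/88210632) = -65249275/44105316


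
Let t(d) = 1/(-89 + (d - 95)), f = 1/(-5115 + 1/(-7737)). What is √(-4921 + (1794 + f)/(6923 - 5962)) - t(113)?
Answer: 1/71 + I*√1850923503149773111501/613408718 ≈ 0.014085 + 70.136*I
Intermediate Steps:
f = -7737/39574756 (f = 1/(-5115 - 1/7737) = 1/(-39574756/7737) = -7737/39574756 ≈ -0.00019550)
t(d) = 1/(-184 + d) (t(d) = 1/(-89 + (-95 + d)) = 1/(-184 + d))
√(-4921 + (1794 + f)/(6923 - 5962)) - t(113) = √(-4921 + (1794 - 7737/39574756)/(6923 - 5962)) - 1/(-184 + 113) = √(-4921 + (70997104527/39574756)/961) - 1/(-71) = √(-4921 + (70997104527/39574756)*(1/961)) - 1*(-1/71) = √(-4921 + 70997104527/38031340516) + 1/71 = √(-187081229574709/38031340516) + 1/71 = I*√1850923503149773111501/613408718 + 1/71 = 1/71 + I*√1850923503149773111501/613408718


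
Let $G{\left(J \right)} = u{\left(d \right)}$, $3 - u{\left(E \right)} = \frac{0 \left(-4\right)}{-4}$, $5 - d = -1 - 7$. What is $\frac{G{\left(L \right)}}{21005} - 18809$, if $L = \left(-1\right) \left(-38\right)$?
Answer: $- \frac{395083042}{21005} \approx -18809.0$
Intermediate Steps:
$L = 38$
$d = 13$ ($d = 5 - \left(-1 - 7\right) = 5 - -8 = 5 + 8 = 13$)
$u{\left(E \right)} = 3$ ($u{\left(E \right)} = 3 - \frac{0 \left(-4\right)}{-4} = 3 - 0 \left(- \frac{1}{4}\right) = 3 - 0 = 3 + 0 = 3$)
$G{\left(J \right)} = 3$
$\frac{G{\left(L \right)}}{21005} - 18809 = \frac{3}{21005} - 18809 = - \frac{395083042}{21005}$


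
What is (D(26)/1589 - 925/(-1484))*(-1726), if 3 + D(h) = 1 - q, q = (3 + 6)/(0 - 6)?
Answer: -181116947/168434 ≈ -1075.3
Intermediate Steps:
q = -3/2 (q = 9/(-6) = 9*(-⅙) = -3/2 ≈ -1.5000)
D(h) = -½ (D(h) = -3 + (1 - 1*(-3/2)) = -3 + (1 + 3/2) = -3 + 5/2 = -½)
(D(26)/1589 - 925/(-1484))*(-1726) = (-½/1589 - 925/(-1484))*(-1726) = (-½*1/1589 - 925*(-1/1484))*(-1726) = (-1/3178 + 925/1484)*(-1726) = (209869/336868)*(-1726) = -181116947/168434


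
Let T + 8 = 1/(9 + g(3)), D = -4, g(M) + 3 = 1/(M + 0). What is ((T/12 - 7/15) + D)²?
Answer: 34070569/1299600 ≈ 26.216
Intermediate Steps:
g(M) = -3 + 1/M (g(M) = -3 + 1/(M + 0) = -3 + 1/M)
T = -149/19 (T = -8 + 1/(9 + (-3 + 1/3)) = -8 + 1/(9 + (-3 + ⅓)) = -8 + 1/(9 - 8/3) = -8 + 1/(19/3) = -8 + 3/19 = -149/19 ≈ -7.8421)
((T/12 - 7/15) + D)² = ((-149/19/12 - 7/15) - 4)² = ((-149/19*1/12 - 7*1/15) - 4)² = ((-149/228 - 7/15) - 4)² = (-1277/1140 - 4)² = (-5837/1140)² = 34070569/1299600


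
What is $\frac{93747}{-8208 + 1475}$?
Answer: $- \frac{93747}{6733} \approx -13.924$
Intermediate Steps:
$\frac{93747}{-8208 + 1475} = \frac{93747}{-6733} = 93747 \left(- \frac{1}{6733}\right) = - \frac{93747}{6733}$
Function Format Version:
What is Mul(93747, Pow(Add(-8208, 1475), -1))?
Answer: Rational(-93747, 6733) ≈ -13.924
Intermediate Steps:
Mul(93747, Pow(Add(-8208, 1475), -1)) = Mul(93747, Pow(-6733, -1)) = Mul(93747, Rational(-1, 6733)) = Rational(-93747, 6733)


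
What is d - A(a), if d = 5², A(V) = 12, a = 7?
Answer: 13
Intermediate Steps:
d = 25
d - A(a) = 25 - 1*12 = 25 - 12 = 13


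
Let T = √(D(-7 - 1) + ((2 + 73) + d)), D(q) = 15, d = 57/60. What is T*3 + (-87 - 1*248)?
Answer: -335 + 3*√9095/10 ≈ -306.39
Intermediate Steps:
d = 19/20 (d = 57*(1/60) = 19/20 ≈ 0.95000)
T = √9095/10 (T = √(15 + ((2 + 73) + 19/20)) = √(15 + (75 + 19/20)) = √(15 + 1519/20) = √(1819/20) = √9095/10 ≈ 9.5368)
T*3 + (-87 - 1*248) = (√9095/10)*3 + (-87 - 1*248) = 3*√9095/10 + (-87 - 248) = 3*√9095/10 - 335 = -335 + 3*√9095/10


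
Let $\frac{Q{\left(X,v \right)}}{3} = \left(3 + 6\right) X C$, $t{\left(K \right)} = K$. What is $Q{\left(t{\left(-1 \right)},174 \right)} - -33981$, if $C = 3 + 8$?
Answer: $33684$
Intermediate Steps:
$C = 11$
$Q{\left(X,v \right)} = 297 X$ ($Q{\left(X,v \right)} = 3 \left(3 + 6\right) X 11 = 3 \cdot 9 X 11 = 3 \cdot 99 X = 297 X$)
$Q{\left(t{\left(-1 \right)},174 \right)} - -33981 = 297 \left(-1\right) - -33981 = -297 + 33981 = 33684$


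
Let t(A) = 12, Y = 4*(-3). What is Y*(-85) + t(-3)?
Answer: 1032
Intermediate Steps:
Y = -12
Y*(-85) + t(-3) = -12*(-85) + 12 = 1020 + 12 = 1032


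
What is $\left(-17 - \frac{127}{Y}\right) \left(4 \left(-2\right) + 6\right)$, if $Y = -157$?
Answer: $\frac{5084}{157} \approx 32.382$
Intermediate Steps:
$\left(-17 - \frac{127}{Y}\right) \left(4 \left(-2\right) + 6\right) = \left(-17 - \frac{127}{-157}\right) \left(4 \left(-2\right) + 6\right) = \left(-17 - - \frac{127}{157}\right) \left(-8 + 6\right) = \left(-17 + \frac{127}{157}\right) \left(-2\right) = \left(- \frac{2542}{157}\right) \left(-2\right) = \frac{5084}{157}$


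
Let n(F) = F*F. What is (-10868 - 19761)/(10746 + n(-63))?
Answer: -281/135 ≈ -2.0815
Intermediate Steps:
n(F) = F²
(-10868 - 19761)/(10746 + n(-63)) = (-10868 - 19761)/(10746 + (-63)²) = -30629/(10746 + 3969) = -30629/14715 = -30629*1/14715 = -281/135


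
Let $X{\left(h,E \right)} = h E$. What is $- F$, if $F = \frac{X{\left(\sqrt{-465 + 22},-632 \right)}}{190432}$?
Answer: $\frac{79 i \sqrt{443}}{23804} \approx 0.069852 i$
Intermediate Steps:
$X{\left(h,E \right)} = E h$
$F = - \frac{79 i \sqrt{443}}{23804}$ ($F = \frac{\left(-632\right) \sqrt{-465 + 22}}{190432} = - 632 \sqrt{-443} \cdot \frac{1}{190432} = - 632 i \sqrt{443} \cdot \frac{1}{190432} = - \frac{79 i \sqrt{443}}{23804} \approx - 0.069852 i$)
$- F = - \frac{\left(-79\right) i \sqrt{443}}{23804} = \frac{79 i \sqrt{443}}{23804}$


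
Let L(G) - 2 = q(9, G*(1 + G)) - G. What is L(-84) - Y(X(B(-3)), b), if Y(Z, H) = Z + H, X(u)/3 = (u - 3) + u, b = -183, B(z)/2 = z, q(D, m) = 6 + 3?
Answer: 323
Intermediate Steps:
q(D, m) = 9
B(z) = 2*z
L(G) = 11 - G (L(G) = 2 + (9 - G) = 11 - G)
X(u) = -9 + 6*u (X(u) = 3*((u - 3) + u) = 3*((-3 + u) + u) = 3*(-3 + 2*u) = -9 + 6*u)
Y(Z, H) = H + Z
L(-84) - Y(X(B(-3)), b) = (11 - 1*(-84)) - (-183 + (-9 + 6*(2*(-3)))) = (11 + 84) - (-183 + (-9 + 6*(-6))) = 95 - (-183 + (-9 - 36)) = 95 - (-183 - 45) = 95 - 1*(-228) = 95 + 228 = 323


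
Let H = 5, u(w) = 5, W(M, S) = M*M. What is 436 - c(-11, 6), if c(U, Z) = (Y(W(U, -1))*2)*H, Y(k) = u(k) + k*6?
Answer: -6874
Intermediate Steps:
W(M, S) = M**2
Y(k) = 5 + 6*k (Y(k) = 5 + k*6 = 5 + 6*k)
c(U, Z) = 50 + 60*U**2 (c(U, Z) = ((5 + 6*U**2)*2)*5 = (10 + 12*U**2)*5 = 50 + 60*U**2)
436 - c(-11, 6) = 436 - (50 + 60*(-11)**2) = 436 - (50 + 60*121) = 436 - (50 + 7260) = 436 - 1*7310 = 436 - 7310 = -6874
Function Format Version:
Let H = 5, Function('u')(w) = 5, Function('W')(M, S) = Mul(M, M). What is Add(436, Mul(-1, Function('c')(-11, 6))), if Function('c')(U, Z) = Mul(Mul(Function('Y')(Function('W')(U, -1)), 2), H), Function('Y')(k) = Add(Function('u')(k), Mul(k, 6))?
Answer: -6874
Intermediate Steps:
Function('W')(M, S) = Pow(M, 2)
Function('Y')(k) = Add(5, Mul(6, k)) (Function('Y')(k) = Add(5, Mul(k, 6)) = Add(5, Mul(6, k)))
Function('c')(U, Z) = Add(50, Mul(60, Pow(U, 2))) (Function('c')(U, Z) = Mul(Mul(Add(5, Mul(6, Pow(U, 2))), 2), 5) = Mul(Add(10, Mul(12, Pow(U, 2))), 5) = Add(50, Mul(60, Pow(U, 2))))
Add(436, Mul(-1, Function('c')(-11, 6))) = Add(436, Mul(-1, Add(50, Mul(60, Pow(-11, 2))))) = Add(436, Mul(-1, Add(50, Mul(60, 121)))) = Add(436, Mul(-1, Add(50, 7260))) = Add(436, Mul(-1, 7310)) = Add(436, -7310) = -6874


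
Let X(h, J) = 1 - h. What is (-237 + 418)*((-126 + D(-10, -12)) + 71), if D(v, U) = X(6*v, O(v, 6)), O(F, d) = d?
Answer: 1086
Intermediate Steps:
D(v, U) = 1 - 6*v
(-237 + 418)*((-126 + D(-10, -12)) + 71) = (-237 + 418)*((-126 + (1 - 6*(-10))) + 71) = 181*((-126 + (1 + 60)) + 71) = 181*((-126 + 61) + 71) = 181*(-65 + 71) = 181*6 = 1086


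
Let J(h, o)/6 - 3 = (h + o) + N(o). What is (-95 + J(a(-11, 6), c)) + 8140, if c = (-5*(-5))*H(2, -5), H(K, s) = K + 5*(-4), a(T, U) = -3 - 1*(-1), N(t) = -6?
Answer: 5315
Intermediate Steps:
a(T, U) = -2 (a(T, U) = -3 + 1 = -2)
H(K, s) = -20 + K (H(K, s) = K - 20 = -20 + K)
c = -450 (c = (-5*(-5))*(-20 + 2) = 25*(-18) = -450)
J(h, o) = -18 + 6*h + 6*o (J(h, o) = 18 + 6*((h + o) - 6) = 18 + 6*(-6 + h + o) = 18 + (-36 + 6*h + 6*o) = -18 + 6*h + 6*o)
(-95 + J(a(-11, 6), c)) + 8140 = (-95 + (-18 + 6*(-2) + 6*(-450))) + 8140 = (-95 + (-18 - 12 - 2700)) + 8140 = (-95 - 2730) + 8140 = -2825 + 8140 = 5315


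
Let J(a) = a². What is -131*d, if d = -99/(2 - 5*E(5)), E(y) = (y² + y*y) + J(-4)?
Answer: -12969/328 ≈ -39.540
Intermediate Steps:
E(y) = 16 + 2*y² (E(y) = (y² + y*y) + (-4)² = (y² + y²) + 16 = 2*y² + 16 = 16 + 2*y²)
d = 99/328 (d = -99/(2 - 5*(16 + 2*5²)) = -99/(2 - 5*(16 + 2*25)) = -99/(2 - 5*(16 + 50)) = -99/(2 - 5*66) = -99/(2 - 330) = -99/(-328) = -99*(-1/328) = 99/328 ≈ 0.30183)
-131*d = -131*99/328 = -12969/328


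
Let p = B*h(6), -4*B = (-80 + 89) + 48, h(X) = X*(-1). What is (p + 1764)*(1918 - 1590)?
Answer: 606636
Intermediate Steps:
h(X) = -X
B = -57/4 (B = -((-80 + 89) + 48)/4 = -(9 + 48)/4 = -¼*57 = -57/4 ≈ -14.250)
p = 171/2 (p = -(-57)*6/4 = -57/4*(-6) = 171/2 ≈ 85.500)
(p + 1764)*(1918 - 1590) = (171/2 + 1764)*(1918 - 1590) = (3699/2)*328 = 606636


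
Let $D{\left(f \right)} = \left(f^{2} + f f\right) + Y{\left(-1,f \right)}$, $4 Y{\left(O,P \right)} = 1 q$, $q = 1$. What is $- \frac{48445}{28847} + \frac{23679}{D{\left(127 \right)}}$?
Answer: $- \frac{130323379}{137859813} \approx -0.94533$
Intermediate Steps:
$Y{\left(O,P \right)} = \frac{1}{4}$ ($Y{\left(O,P \right)} = \frac{1 \cdot 1}{4} = \frac{1}{4} \cdot 1 = \frac{1}{4}$)
$D{\left(f \right)} = \frac{1}{4} + 2 f^{2}$ ($D{\left(f \right)} = \left(f^{2} + f f\right) + \frac{1}{4} = \left(f^{2} + f^{2}\right) + \frac{1}{4} = 2 f^{2} + \frac{1}{4} = \frac{1}{4} + 2 f^{2}$)
$- \frac{48445}{28847} + \frac{23679}{D{\left(127 \right)}} = - \frac{48445}{28847} + \frac{23679}{\frac{1}{4} + 2 \cdot 127^{2}} = \left(-48445\right) \frac{1}{28847} + \frac{23679}{\frac{1}{4} + 2 \cdot 16129} = - \frac{48445}{28847} + \frac{23679}{\frac{1}{4} + 32258} = - \frac{48445}{28847} + \frac{23679}{\frac{129033}{4}} = - \frac{48445}{28847} + 23679 \cdot \frac{4}{129033} = - \frac{48445}{28847} + \frac{3508}{4779} = - \frac{130323379}{137859813}$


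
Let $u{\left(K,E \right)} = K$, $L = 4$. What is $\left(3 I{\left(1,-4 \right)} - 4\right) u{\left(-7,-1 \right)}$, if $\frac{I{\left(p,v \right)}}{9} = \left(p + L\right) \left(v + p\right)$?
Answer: $2863$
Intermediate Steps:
$I{\left(p,v \right)} = 9 \left(4 + p\right) \left(p + v\right)$ ($I{\left(p,v \right)} = 9 \left(p + 4\right) \left(v + p\right) = 9 \left(4 + p\right) \left(p + v\right)$)
$\left(3 I{\left(1,-4 \right)} - 4\right) u{\left(-7,-1 \right)} = \left(3 \left(9 \cdot 1^{2} + 36 \cdot 1 + 36 \left(-4\right) + 9 \cdot 1 \left(-4\right)\right) - 4\right) \left(-7\right) = \left(3 \left(9 \cdot 1 + 36 - 144 - 36\right) - 4\right) \left(-7\right) = \left(3 \left(9 + 36 - 144 - 36\right) - 4\right) \left(-7\right) = \left(3 \left(-135\right) - 4\right) \left(-7\right) = \left(-405 - 4\right) \left(-7\right) = \left(-409\right) \left(-7\right) = 2863$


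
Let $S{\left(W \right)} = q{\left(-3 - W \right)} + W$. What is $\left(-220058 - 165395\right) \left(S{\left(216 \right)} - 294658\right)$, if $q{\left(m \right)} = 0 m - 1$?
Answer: $113493937679$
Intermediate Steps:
$q{\left(m \right)} = -1$ ($q{\left(m \right)} = 0 - 1 = -1$)
$S{\left(W \right)} = -1 + W$
$\left(-220058 - 165395\right) \left(S{\left(216 \right)} - 294658\right) = \left(-220058 - 165395\right) \left(\left(-1 + 216\right) - 294658\right) = - 385453 \left(215 - 294658\right) = \left(-385453\right) \left(-294443\right) = 113493937679$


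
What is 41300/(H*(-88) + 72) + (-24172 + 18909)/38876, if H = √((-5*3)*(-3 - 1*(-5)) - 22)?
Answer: 1772735051/247756748 + 113575*I*√13/6373 ≈ 7.1551 + 64.255*I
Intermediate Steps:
H = 2*I*√13 (H = √(-15*(-3 + 5) - 22) = √(-15*2 - 22) = √(-30 - 22) = √(-52) = 2*I*√13 ≈ 7.2111*I)
41300/(H*(-88) + 72) + (-24172 + 18909)/38876 = 41300/((2*I*√13)*(-88) + 72) + (-24172 + 18909)/38876 = 41300/(-176*I*√13 + 72) - 5263*1/38876 = 41300/(72 - 176*I*√13) - 5263/38876 = -5263/38876 + 41300/(72 - 176*I*√13)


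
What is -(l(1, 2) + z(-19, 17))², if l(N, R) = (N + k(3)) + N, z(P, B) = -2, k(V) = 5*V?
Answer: -225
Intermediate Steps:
l(N, R) = 15 + 2*N (l(N, R) = (N + 5*3) + N = (N + 15) + N = (15 + N) + N = 15 + 2*N)
-(l(1, 2) + z(-19, 17))² = -((15 + 2*1) - 2)² = -((15 + 2) - 2)² = -(17 - 2)² = -1*15² = -1*225 = -225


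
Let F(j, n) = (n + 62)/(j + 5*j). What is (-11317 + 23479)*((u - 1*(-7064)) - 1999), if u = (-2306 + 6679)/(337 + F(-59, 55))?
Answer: 2453480017578/39727 ≈ 6.1759e+7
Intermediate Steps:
F(j, n) = (62 + n)/(6*j) (F(j, n) = (62 + n)/((6*j)) = (62 + n)*(1/(6*j)) = (62 + n)/(6*j))
u = 516014/39727 (u = (-2306 + 6679)/(337 + (1/6)*(62 + 55)/(-59)) = 4373/(337 + (1/6)*(-1/59)*117) = 4373/(337 - 39/118) = 4373/(39727/118) = 4373*(118/39727) = 516014/39727 ≈ 12.989)
(-11317 + 23479)*((u - 1*(-7064)) - 1999) = (-11317 + 23479)*((516014/39727 - 1*(-7064)) - 1999) = 12162*((516014/39727 + 7064) - 1999) = 12162*(281147542/39727 - 1999) = 12162*(201733269/39727) = 2453480017578/39727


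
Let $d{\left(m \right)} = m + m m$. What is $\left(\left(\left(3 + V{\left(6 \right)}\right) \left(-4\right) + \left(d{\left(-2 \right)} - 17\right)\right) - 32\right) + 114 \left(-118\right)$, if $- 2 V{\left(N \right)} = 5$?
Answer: $-13501$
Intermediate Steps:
$d{\left(m \right)} = m + m^{2}$
$V{\left(N \right)} = - \frac{5}{2}$ ($V{\left(N \right)} = \left(- \frac{1}{2}\right) 5 = - \frac{5}{2}$)
$\left(\left(\left(3 + V{\left(6 \right)}\right) \left(-4\right) + \left(d{\left(-2 \right)} - 17\right)\right) - 32\right) + 114 \left(-118\right) = \left(\left(\left(3 - \frac{5}{2}\right) \left(-4\right) - \left(17 + 2 \left(1 - 2\right)\right)\right) - 32\right) + 114 \left(-118\right) = \left(\left(\frac{1}{2} \left(-4\right) - 15\right) - 32\right) - 13452 = \left(\left(-2 + \left(2 - 17\right)\right) - 32\right) - 13452 = \left(\left(-2 - 15\right) - 32\right) - 13452 = \left(-17 - 32\right) - 13452 = -49 - 13452 = -13501$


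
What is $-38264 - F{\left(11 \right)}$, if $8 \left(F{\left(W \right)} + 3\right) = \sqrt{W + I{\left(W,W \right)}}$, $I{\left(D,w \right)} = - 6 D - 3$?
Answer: $-38261 - \frac{i \sqrt{58}}{8} \approx -38261.0 - 0.95197 i$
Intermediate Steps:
$I{\left(D,w \right)} = -3 - 6 D$
$F{\left(W \right)} = -3 + \frac{\sqrt{-3 - 5 W}}{8}$ ($F{\left(W \right)} = -3 + \frac{\sqrt{W - \left(3 + 6 W\right)}}{8} = -3 + \frac{\sqrt{-3 - 5 W}}{8}$)
$-38264 - F{\left(11 \right)} = -38264 - \left(-3 + \frac{\sqrt{-3 - 55}}{8}\right) = -38264 - \left(-3 + \frac{\sqrt{-58}}{8}\right) = -38264 - \left(-3 + \frac{i \sqrt{58}}{8}\right) = -38264 + \left(3 - \frac{i \sqrt{58}}{8}\right) = -38261 - \frac{i \sqrt{58}}{8}$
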